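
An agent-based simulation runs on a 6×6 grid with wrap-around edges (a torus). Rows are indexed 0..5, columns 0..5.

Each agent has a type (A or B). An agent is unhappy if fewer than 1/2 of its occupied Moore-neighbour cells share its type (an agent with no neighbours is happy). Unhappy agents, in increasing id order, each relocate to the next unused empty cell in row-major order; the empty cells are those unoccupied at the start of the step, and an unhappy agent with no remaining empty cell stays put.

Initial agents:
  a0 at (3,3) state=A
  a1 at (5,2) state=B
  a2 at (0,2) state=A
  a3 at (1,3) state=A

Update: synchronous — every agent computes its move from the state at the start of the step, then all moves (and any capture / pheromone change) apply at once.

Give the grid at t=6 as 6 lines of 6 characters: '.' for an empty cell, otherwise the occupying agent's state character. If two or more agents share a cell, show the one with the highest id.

B.A...
...A..
......
...A..
......
......

t=1: a0@(3,3):A a1@(0,0):B a2@(0,2):A a3@(1,3):A
t=2: (unchanged — steady state)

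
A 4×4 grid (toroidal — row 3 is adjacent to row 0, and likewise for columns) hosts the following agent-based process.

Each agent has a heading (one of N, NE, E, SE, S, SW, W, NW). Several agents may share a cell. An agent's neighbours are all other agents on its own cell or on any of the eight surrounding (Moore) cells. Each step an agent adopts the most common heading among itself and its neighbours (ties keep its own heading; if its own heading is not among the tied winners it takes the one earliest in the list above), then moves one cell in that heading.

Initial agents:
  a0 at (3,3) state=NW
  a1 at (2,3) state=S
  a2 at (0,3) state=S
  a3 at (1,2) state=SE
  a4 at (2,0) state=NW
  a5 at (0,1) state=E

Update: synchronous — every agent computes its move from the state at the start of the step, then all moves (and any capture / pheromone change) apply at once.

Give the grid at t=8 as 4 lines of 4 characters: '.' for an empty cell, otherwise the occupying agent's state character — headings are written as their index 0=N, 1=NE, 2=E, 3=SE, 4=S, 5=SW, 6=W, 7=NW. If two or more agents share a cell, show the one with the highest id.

t=1: a0@(2,2):NW a1@(1,2):NW a2@(1,3):S a3@(2,2):S a4@(1,3):NW a5@(0,2):E
t=2: a0@(1,1):NW a1@(0,1):NW a2@(0,2):NW a3@(1,1):NW a4@(0,2):NW a5@(3,1):NW
t=3: a0@(0,0):NW a1@(3,0):NW a2@(3,1):NW a3@(0,0):NW a4@(3,1):NW a5@(2,0):NW
t=4: a0@(3,3):NW a1@(2,3):NW a2@(2,0):NW a3@(3,3):NW a4@(2,0):NW a5@(1,3):NW
t=5: a0@(2,2):NW a1@(1,2):NW a2@(1,3):NW a3@(2,2):NW a4@(1,3):NW a5@(0,2):NW
t=6: a0@(1,1):NW a1@(0,1):NW a2@(0,2):NW a3@(1,1):NW a4@(0,2):NW a5@(3,1):NW
t=7: a0@(0,0):NW a1@(3,0):NW a2@(3,1):NW a3@(0,0):NW a4@(3,1):NW a5@(2,0):NW
t=8: a0@(3,3):NW a1@(2,3):NW a2@(2,0):NW a3@(3,3):NW a4@(2,0):NW a5@(1,3):NW

....
...7
7..7
...7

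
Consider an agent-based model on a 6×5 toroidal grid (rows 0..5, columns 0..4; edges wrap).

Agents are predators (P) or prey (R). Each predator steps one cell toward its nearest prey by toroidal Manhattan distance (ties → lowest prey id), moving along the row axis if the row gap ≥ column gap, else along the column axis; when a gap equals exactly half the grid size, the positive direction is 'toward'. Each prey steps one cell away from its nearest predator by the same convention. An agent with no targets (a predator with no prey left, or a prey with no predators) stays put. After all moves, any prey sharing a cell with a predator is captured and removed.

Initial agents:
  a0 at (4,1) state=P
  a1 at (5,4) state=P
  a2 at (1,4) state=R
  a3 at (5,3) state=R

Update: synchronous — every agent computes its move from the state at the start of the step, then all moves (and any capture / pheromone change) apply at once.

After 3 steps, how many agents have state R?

t=1: a0@(4,2):P a1@(5,3):P a2@(2,4):R a3@(5,2):R
t=2: a0@(5,2):P a1@(5,2):P a2@(1,4):R a3@(0,2):R
t=3: a0@(0,2):P a1@(0,2):P a2@(2,4):R a3@(1,2):R

2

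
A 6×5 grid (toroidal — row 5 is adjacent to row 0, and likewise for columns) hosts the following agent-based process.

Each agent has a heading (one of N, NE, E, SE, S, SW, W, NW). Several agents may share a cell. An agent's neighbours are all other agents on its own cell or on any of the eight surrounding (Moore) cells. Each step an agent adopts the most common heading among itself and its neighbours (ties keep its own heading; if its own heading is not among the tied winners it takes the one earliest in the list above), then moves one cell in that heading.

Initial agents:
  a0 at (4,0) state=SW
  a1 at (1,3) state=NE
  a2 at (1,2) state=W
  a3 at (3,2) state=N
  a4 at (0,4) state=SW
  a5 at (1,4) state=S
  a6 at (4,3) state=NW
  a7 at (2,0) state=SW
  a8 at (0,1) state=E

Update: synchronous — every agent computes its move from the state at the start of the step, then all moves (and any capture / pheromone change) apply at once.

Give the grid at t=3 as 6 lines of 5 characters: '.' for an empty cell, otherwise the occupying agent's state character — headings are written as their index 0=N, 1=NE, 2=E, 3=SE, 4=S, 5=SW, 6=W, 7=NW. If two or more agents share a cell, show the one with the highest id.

t=1: a0@(5,4):SW a1@(0,4):NE a2@(1,1):W a3@(2,2):N a4@(1,3):SW a5@(2,3):SW a6@(3,2):NW a7@(3,4):SW a8@(0,2):E
t=2: a0@(0,3):SW a1@(1,3):SW a2@(1,0):W a3@(3,1):SW a4@(2,2):SW a5@(3,2):SW a6@(2,1):NW a7@(4,3):SW a8@(0,3):E
t=3: a0@(1,2):SW a1@(2,2):SW a2@(1,4):W a3@(4,0):SW a4@(3,1):SW a5@(4,1):SW a6@(3,0):SW a7@(5,2):SW a8@(1,2):SW

.....
..5.6
..5..
55...
55...
..5..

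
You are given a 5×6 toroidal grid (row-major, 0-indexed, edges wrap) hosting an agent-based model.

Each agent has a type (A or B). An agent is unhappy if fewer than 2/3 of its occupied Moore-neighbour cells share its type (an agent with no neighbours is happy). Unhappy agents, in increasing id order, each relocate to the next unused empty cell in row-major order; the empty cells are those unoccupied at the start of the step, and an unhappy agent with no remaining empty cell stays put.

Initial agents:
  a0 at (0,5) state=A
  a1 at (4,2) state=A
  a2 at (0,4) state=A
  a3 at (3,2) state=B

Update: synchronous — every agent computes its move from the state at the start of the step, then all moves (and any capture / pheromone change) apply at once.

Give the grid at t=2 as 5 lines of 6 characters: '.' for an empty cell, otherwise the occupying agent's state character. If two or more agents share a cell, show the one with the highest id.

t=1: a0@(0,5):A a1@(0,0):A a2@(0,4):A a3@(0,1):B
t=2: a0@(0,5):A a1@(0,2):A a2@(0,4):A a3@(0,3):B

..ABAA
......
......
......
......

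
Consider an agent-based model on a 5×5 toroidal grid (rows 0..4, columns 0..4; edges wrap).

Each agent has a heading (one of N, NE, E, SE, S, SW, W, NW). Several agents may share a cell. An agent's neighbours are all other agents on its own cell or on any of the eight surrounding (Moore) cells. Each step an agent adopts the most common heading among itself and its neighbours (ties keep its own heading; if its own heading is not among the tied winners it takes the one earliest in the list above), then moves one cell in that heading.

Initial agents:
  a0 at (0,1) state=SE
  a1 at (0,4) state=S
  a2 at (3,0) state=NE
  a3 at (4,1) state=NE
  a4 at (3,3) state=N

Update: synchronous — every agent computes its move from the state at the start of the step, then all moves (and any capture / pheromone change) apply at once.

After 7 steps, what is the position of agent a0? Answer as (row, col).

(2, 3)

t=1: a0@(1,2):SE a1@(1,4):S a2@(2,1):NE a3@(3,2):NE a4@(2,3):N
t=2: a0@(2,3):SE a1@(2,4):S a2@(1,2):NE a3@(2,3):NE a4@(1,3):N
t=3: a0@(1,4):NE a1@(3,4):S a2@(0,3):NE a3@(1,4):NE a4@(0,4):NE
t=4: a0@(0,0):NE a1@(4,4):S a2@(4,4):NE a3@(0,0):NE a4@(4,0):NE
t=5: a0@(4,1):NE a1@(3,0):NE a2@(3,0):NE a3@(4,1):NE a4@(3,1):NE
t=6: a0@(3,2):NE a1@(2,1):NE a2@(2,1):NE a3@(3,2):NE a4@(2,2):NE
t=7: a0@(2,3):NE a1@(1,2):NE a2@(1,2):NE a3@(2,3):NE a4@(1,3):NE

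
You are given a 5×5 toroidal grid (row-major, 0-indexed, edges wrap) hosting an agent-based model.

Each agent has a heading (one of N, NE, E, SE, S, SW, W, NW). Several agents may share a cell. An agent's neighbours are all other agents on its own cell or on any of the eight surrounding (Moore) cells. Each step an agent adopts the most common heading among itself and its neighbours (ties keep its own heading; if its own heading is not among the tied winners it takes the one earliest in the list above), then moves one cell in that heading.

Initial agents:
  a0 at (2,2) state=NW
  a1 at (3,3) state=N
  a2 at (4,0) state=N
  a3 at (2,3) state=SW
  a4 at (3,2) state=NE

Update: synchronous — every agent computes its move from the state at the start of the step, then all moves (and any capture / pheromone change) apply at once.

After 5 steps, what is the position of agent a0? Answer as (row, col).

t=1: a0@(1,1):NW a1@(2,3):N a2@(3,0):N a3@(3,2):SW a4@(2,3):NE
t=2: a0@(0,0):NW a1@(1,3):N a2@(2,0):N a3@(4,1):SW a4@(1,4):NE
t=3: a0@(4,4):NW a1@(0,3):N a2@(1,0):N a3@(0,0):SW a4@(0,4):N
t=4: a0@(3,4):N a1@(4,3):N a2@(0,0):N a3@(4,0):N a4@(4,4):N
t=5: a0@(2,4):N a1@(3,3):N a2@(4,0):N a3@(3,0):N a4@(3,4):N

(2, 4)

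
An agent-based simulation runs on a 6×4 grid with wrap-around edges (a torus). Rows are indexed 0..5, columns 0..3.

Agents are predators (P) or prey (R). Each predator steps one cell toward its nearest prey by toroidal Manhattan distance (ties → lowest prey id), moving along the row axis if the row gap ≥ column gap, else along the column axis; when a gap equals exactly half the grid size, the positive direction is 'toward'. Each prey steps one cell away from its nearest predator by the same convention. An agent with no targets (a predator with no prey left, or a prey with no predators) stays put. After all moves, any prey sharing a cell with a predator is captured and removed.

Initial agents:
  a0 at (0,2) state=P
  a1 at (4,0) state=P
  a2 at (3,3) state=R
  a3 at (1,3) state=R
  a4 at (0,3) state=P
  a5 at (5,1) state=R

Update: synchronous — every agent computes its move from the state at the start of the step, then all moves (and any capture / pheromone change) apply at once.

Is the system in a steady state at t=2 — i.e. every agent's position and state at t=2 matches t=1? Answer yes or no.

no

t=1: a0@(1,2):P a1@(3,0):P a2@(2,3):R a3@(2,3):R a4@(1,3):P a5@(4,1):R
t=2: a0@(2,2):P a1@(2,0):P a2@(3,3):R a3@(3,3):R a4@(2,3):P a5@(5,1):R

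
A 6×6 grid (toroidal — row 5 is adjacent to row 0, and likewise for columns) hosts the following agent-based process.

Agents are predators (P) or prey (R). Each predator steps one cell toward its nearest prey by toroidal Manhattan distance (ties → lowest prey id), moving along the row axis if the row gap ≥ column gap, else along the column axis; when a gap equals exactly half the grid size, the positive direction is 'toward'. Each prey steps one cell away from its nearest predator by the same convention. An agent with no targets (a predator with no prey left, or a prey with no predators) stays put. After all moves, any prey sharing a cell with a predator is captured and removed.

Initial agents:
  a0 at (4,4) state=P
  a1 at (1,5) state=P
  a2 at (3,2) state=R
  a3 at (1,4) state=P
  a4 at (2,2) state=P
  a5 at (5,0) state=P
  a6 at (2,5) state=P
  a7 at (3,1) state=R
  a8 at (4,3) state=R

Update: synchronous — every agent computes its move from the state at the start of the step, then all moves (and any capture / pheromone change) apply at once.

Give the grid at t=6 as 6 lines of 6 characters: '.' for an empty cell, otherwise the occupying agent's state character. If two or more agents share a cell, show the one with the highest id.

t=1: a0@(4,3):P a1@(2,5):P a2@(4,2):R a3@(2,4):P a4@(3,2):P a5@(4,0):P a6@(2,0):P a7@(4,1):R a8@(4,2):R
t=2: a0@(4,2):P a1@(3,5):P a3@(3,4):P a4@(4,2):P a5@(4,1):P a6@(3,0):P
t=3: (unchanged — steady state)

......
......
......
P...PP
.PP...
......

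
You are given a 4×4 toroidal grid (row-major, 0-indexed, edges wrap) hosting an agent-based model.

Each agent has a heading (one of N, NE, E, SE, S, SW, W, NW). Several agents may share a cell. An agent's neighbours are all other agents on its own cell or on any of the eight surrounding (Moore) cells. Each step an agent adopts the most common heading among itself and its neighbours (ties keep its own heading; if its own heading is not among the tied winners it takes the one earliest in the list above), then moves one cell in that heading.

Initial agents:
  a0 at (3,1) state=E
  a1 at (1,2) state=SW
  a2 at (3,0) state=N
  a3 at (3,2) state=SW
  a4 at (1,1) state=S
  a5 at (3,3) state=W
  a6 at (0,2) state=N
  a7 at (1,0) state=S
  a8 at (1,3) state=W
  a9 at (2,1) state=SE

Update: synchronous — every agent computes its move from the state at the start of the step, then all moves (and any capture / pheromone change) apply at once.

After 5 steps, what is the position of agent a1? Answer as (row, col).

(2, 1)

t=1: a0@(2,1):N a1@(2,1):SW a2@(2,0):N a3@(0,1):SW a4@(2,1):S a5@(2,3):N a6@(1,1):SW a7@(2,0):S a8@(1,2):W a9@(3,1):S
t=2: a0@(3,1):S a1@(3,1):S a2@(1,0):N a3@(1,0):SW a4@(3,1):S a5@(1,3):N a6@(2,0):SW a7@(3,0):S a8@(2,1):SW a9@(0,1):S
t=3: a0@(0,1):S a1@(0,1):S a2@(2,3):SW a3@(2,3):SW a4@(0,1):S a5@(0,3):N a6@(3,0):S a7@(0,0):S a8@(3,1):S a9@(1,1):S
t=4: a0@(1,1):S a1@(1,1):S a2@(3,2):SW a3@(3,2):SW a4@(1,1):S a5@(1,3):S a6@(0,0):S a7@(1,0):S a8@(0,1):S a9@(2,1):S
t=5: a0@(2,1):S a1@(2,1):S a2@(0,1):SW a3@(0,1):SW a4@(2,1):S a5@(2,3):S a6@(1,0):S a7@(2,0):S a8@(1,1):S a9@(3,1):S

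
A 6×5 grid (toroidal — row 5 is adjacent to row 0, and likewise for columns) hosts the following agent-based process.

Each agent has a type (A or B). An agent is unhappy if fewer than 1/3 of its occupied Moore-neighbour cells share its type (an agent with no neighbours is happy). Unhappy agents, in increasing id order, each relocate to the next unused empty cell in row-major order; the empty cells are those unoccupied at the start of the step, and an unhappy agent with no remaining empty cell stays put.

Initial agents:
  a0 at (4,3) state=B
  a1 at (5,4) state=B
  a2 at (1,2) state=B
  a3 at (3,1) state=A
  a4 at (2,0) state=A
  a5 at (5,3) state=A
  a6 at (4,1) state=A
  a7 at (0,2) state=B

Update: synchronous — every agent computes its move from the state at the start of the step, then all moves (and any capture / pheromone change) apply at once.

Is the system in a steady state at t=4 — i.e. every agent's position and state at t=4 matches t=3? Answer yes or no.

no

t=1: a0@(4,3):B a1@(5,4):B a2@(1,2):B a3@(3,1):A a4@(2,0):A a5@(0,0):A a6@(4,1):A a7@(0,2):B
t=2: a0@(4,3):B a1@(5,4):B a2@(1,2):B a3@(3,1):A a4@(2,0):A a5@(0,1):A a6@(4,1):A a7@(0,2):B
t=3: a0@(4,3):B a1@(5,4):B a2@(1,2):B a3@(3,1):A a4@(2,0):A a5@(0,0):A a6@(4,1):A a7@(0,2):B
t=4: a0@(4,3):B a1@(5,4):B a2@(1,2):B a3@(3,1):A a4@(2,0):A a5@(0,1):A a6@(4,1):A a7@(0,2):B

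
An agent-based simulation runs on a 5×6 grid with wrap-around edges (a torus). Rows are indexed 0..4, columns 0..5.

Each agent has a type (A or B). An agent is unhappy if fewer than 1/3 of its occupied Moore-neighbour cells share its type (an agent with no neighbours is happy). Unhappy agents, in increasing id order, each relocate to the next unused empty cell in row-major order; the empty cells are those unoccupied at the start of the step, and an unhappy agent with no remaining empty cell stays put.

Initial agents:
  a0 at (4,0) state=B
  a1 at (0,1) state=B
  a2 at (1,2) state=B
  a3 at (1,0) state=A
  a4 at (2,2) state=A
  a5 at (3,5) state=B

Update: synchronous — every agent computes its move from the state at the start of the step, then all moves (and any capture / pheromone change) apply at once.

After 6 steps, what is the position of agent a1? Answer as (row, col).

(0, 1)

t=1: a0@(4,0):B a1@(0,1):B a2@(1,2):B a3@(0,0):A a4@(0,2):A a5@(3,5):B
t=2: a0@(4,0):B a1@(0,1):B a2@(1,2):B a3@(0,3):A a4@(0,4):A a5@(3,5):B
t=3: (unchanged — steady state)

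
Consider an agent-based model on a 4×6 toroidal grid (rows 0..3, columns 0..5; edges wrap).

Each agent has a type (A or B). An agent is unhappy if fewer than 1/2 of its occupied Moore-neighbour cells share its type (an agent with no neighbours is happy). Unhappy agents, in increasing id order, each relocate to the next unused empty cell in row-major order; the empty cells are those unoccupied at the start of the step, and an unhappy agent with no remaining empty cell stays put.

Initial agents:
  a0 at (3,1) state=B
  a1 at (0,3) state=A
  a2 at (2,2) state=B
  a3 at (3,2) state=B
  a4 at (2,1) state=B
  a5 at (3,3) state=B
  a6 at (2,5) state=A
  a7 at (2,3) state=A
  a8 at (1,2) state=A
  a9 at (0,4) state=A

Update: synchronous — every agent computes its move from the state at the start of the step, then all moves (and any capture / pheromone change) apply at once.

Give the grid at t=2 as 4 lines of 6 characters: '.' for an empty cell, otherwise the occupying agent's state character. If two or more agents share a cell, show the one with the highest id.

t=1: a0@(3,1):B a1@(0,3):A a2@(2,2):B a3@(3,2):B a4@(2,1):B a5@(0,0):B a6@(2,5):A a7@(0,1):A a8@(1,2):A a9@(0,4):A
t=2: a0@(3,1):B a1@(0,3):A a2@(2,2):B a3@(3,2):B a4@(2,1):B a5@(0,0):B a6@(2,5):A a7@(0,2):A a8@(1,2):A a9@(0,4):A

B.AAA.
..A...
.BB..A
.BB...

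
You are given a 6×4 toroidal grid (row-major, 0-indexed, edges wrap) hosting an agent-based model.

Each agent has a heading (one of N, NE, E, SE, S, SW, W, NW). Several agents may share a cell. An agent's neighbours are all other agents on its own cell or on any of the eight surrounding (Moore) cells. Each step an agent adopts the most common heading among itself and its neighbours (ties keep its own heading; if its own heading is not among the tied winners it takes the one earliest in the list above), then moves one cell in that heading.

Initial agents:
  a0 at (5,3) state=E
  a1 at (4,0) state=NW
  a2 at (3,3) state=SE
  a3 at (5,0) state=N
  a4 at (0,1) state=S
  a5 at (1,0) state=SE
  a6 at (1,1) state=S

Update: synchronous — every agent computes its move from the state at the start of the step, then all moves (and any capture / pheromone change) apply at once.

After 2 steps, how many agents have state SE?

t=1: a0@(5,0):E a1@(3,3):NW a2@(4,0):SE a3@(4,0):N a4@(1,1):S a5@(2,0):S a6@(2,1):S
t=2: a0@(5,1):E a1@(2,2):NW a2@(5,1):SE a3@(3,0):N a4@(2,1):S a5@(3,0):S a6@(3,1):S

1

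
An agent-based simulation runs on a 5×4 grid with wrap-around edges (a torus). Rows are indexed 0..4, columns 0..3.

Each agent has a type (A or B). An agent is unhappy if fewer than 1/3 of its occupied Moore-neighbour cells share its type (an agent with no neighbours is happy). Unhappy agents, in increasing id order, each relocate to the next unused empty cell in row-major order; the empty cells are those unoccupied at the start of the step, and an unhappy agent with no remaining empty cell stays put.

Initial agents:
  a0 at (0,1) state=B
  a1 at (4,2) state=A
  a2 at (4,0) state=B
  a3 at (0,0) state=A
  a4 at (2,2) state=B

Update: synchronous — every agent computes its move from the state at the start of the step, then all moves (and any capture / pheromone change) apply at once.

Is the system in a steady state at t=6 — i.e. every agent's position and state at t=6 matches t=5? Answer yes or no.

yes

t=1: a0@(0,1):B a1@(0,2):A a2@(4,0):B a3@(0,3):A a4@(2,2):B
t=2: (unchanged — steady state)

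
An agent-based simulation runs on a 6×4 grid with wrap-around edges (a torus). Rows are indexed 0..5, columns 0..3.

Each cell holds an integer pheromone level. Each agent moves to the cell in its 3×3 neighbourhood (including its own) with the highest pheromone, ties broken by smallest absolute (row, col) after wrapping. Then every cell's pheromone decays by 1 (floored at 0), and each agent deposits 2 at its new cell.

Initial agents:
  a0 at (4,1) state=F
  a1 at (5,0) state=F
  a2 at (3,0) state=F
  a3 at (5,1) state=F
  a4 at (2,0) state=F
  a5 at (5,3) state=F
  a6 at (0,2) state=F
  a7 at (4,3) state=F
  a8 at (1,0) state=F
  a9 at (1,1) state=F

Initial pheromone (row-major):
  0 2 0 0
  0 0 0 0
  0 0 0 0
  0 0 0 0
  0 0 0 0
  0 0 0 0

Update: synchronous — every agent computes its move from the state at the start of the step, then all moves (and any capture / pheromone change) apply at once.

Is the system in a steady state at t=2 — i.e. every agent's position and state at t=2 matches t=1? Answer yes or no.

t=1: a0@(3,0) a1@(0,1) a2@(2,0) a3@(0,1) a4@(1,0) a5@(0,0) a6@(0,1) a7@(3,0) a8@(0,1) a9@(0,1) | pheromone: 2 11 0 0 / 2 0 0 0 / 2 0 0 0 / 4 0 0 0 / 0 0 0 0 / 0 0 0 0
t=2: a0@(3,0) a1@(0,1) a2@(3,0) a3@(0,1) a4@(0,1) a5@(0,1) a6@(0,1) a7@(3,0) a8@(0,1) a9@(0,1) | pheromone: 1 24 0 0 / 1 0 0 0 / 1 0 0 0 / 9 0 0 0 / 0 0 0 0 / 0 0 0 0

no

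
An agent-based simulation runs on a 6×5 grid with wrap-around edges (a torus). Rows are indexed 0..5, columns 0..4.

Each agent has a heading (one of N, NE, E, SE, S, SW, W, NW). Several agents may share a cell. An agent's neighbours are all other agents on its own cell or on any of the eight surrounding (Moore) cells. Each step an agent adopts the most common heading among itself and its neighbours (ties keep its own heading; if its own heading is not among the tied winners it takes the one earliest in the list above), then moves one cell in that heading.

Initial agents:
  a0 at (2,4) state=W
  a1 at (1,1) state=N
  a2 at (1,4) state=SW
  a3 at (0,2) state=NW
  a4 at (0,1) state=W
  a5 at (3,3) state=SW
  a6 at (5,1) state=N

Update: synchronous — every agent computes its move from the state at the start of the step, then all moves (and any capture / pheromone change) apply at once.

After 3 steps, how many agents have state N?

t=1: a0@(3,3):SW a1@(0,1):N a2@(2,3):SW a3@(5,2):N a4@(5,1):N a5@(4,2):SW a6@(4,1):N
t=2: a0@(4,2):SW a1@(5,1):N a2@(3,2):SW a3@(4,2):N a4@(4,1):N a5@(3,2):N a6@(3,1):N
t=3: a0@(3,2):N a1@(4,1):N a2@(2,2):N a3@(3,2):N a4@(3,1):N a5@(2,2):N a6@(2,1):N

7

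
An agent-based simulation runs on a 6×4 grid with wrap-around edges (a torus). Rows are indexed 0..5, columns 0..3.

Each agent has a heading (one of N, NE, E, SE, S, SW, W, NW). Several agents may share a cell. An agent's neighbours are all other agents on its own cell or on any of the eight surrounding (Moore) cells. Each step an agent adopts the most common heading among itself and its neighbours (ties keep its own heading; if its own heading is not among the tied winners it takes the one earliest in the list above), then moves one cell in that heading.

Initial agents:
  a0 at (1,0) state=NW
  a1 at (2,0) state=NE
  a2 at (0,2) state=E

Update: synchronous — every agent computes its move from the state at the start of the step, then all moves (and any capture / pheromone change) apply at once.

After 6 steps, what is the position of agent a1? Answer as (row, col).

t=1: a0@(0,3):NW a1@(1,1):NE a2@(0,3):E
t=2: a0@(5,2):NW a1@(0,2):NE a2@(0,0):E
t=3: a0@(4,1):NW a1@(5,3):NE a2@(0,1):E
t=4: a0@(3,0):NW a1@(4,0):NE a2@(0,2):E
t=5: a0@(2,3):NW a1@(3,1):NE a2@(0,3):E
t=6: a0@(1,2):NW a1@(2,2):NE a2@(0,0):E

(2, 2)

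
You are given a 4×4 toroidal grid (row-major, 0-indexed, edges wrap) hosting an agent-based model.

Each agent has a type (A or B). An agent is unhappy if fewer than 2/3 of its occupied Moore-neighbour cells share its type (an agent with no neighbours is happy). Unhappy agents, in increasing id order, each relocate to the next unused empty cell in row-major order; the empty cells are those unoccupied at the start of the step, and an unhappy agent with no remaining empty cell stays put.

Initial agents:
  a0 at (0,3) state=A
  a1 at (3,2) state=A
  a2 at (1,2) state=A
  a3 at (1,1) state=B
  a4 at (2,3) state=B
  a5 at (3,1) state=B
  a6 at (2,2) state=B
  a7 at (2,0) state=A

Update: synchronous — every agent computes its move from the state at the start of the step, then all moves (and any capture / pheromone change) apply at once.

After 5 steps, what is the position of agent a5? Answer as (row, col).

t=1: a0@(0,3):A a1@(0,0):A a2@(0,1):A a3@(0,2):B a4@(1,0):B a5@(1,3):B a6@(2,1):B a7@(3,0):A
t=2: a0@(1,1):A a1@(1,2):A a2@(2,0):A a3@(2,2):B a4@(2,3):B a5@(3,1):B a6@(3,2):B a7@(3,0):A
t=3: a0@(1,1):A a1@(0,0):A a2@(0,1):A a3@(0,2):B a4@(0,3):B a5@(1,0):B a6@(3,2):B a7@(1,3):A
t=4: a0@(1,2):A a1@(2,0):A a2@(2,1):A a3@(2,2):B a4@(2,3):B a5@(3,0):B a6@(3,2):B a7@(3,1):A
t=5: a0@(0,0):A a1@(0,1):A a2@(0,2):A a3@(0,3):B a4@(1,0):B a5@(1,1):B a6@(1,3):B a7@(3,3):A

(1, 1)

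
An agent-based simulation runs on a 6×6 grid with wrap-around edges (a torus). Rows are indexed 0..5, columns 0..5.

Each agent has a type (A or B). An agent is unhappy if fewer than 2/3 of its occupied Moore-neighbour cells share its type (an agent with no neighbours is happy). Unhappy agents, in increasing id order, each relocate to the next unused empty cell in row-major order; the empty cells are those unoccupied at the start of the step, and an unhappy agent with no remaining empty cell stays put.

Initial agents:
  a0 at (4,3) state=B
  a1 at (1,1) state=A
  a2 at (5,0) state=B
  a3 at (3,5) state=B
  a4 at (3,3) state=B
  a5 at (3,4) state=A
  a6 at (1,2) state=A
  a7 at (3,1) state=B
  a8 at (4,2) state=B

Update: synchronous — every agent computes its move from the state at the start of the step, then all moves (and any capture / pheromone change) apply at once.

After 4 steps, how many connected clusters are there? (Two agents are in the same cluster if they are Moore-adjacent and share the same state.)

3

t=1: a0@(4,3):B a1@(1,1):A a2@(5,0):B a3@(0,0):B a4@(3,3):B a5@(0,1):A a6@(1,2):A a7@(3,1):B a8@(4,2):B
t=2: a0@(4,3):B a1@(1,1):A a2@(0,2):B a3@(0,3):B a4@(3,3):B a5@(0,4):A a6@(1,2):A a7@(3,1):B a8@(4,2):B
t=3: a0@(4,3):B a1@(0,0):A a2@(0,1):B a3@(0,5):B a4@(3,3):B a5@(1,0):A a6@(1,3):A a7@(3,1):B a8@(4,2):B
t=4: a0@(4,3):B a1@(0,2):A a2@(0,3):B a3@(0,4):B a4@(3,3):B a5@(1,1):A a6@(1,3):A a7@(3,1):B a8@(4,2):B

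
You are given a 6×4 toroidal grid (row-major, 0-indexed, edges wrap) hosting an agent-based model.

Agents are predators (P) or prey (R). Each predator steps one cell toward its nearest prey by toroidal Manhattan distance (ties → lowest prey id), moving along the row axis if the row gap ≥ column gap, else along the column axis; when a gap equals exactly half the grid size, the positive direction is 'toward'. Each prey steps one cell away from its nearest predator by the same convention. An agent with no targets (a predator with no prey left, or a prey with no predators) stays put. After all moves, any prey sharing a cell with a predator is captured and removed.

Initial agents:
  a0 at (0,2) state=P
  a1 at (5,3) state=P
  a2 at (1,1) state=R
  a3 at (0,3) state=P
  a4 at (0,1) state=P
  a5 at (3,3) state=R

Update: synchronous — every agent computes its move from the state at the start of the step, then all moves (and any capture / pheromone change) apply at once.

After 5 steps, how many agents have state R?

1

t=1: a0@(1,2):P a1@(4,3):P a2@(2,1):R a3@(0,0):P a4@(1,1):P a5@(2,3):R
t=2: a0@(2,2):P a1@(3,3):P a2@(3,1):R a3@(1,0):P a4@(2,1):P
t=3: a0@(3,2):P a1@(3,0):P a2@(4,1):R a3@(2,0):P a4@(3,1):P
t=4: a0@(4,2):P a1@(4,0):P a2@(5,1):R a3@(3,0):P a4@(4,1):P
t=5: a0@(5,2):P a1@(5,0):P a2@(0,1):R a3@(4,0):P a4@(5,1):P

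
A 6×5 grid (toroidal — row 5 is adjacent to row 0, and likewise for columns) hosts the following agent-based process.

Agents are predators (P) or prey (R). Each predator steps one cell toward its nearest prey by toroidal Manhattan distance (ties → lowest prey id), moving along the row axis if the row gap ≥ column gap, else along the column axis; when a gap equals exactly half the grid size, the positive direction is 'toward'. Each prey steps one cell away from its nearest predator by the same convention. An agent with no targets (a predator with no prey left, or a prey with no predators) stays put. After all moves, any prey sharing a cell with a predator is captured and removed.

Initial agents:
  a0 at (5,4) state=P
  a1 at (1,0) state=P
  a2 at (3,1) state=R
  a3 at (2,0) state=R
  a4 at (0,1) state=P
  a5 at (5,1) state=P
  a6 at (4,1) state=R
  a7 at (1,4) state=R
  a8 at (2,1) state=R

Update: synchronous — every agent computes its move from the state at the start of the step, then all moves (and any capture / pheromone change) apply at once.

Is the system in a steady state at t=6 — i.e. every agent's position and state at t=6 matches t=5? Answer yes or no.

t=1: a0@(0,4):P a1@(2,0):P a2@(2,1):R a3@(3,0):R a4@(5,1):P a5@(4,1):P a6@(3,1):R a7@(1,3):R a8@(3,1):R
t=2: a0@(1,4):P a1@(2,1):P a2@(2,2):R a3@(4,0):R a4@(4,1):P a5@(3,1):P a7@(2,3):R
t=3: a0@(2,4):P a1@(2,2):P a2@(2,3):R a3@(4,4):R a4@(4,0):P a5@(2,1):P a7@(3,3):R
t=4: a0@(2,3):P a1@(2,3):P a3@(4,3):R a4@(4,4):P a5@(2,2):P a7@(4,3):R
t=5: a0@(3,3):P a1@(3,3):P a3@(4,2):R a4@(4,3):P a5@(3,2):P a7@(4,2):R
t=6: a0@(4,3):P a1@(4,3):P a3@(4,1):R a4@(4,2):P a5@(4,2):P a7@(4,1):R

no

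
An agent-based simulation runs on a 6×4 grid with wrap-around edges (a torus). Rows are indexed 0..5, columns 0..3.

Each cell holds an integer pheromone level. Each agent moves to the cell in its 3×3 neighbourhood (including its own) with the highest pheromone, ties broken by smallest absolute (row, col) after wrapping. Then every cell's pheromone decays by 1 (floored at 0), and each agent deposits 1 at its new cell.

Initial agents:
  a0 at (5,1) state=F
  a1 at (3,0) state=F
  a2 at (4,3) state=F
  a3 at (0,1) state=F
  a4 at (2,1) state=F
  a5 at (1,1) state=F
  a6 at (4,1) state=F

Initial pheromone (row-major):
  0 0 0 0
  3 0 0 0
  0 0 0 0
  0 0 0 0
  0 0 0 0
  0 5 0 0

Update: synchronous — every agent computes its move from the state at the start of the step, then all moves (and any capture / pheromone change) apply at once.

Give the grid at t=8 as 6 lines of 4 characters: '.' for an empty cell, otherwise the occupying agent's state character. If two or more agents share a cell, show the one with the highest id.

t=1: a0@(5,1) a1@(2,0) a2@(3,0) a3@(5,1) a4@(1,0) a5@(1,0) a6@(5,1) | pheromone: 0 0 0 0 / 4 0 0 0 / 1 0 0 0 / 1 0 0 0 / 0 0 0 0 / 0 7 0 0
t=2: a0@(5,1) a1@(1,0) a2@(2,0) a3@(5,1) a4@(1,0) a5@(1,0) a6@(5,1) | pheromone: 0 0 0 0 / 6 0 0 0 / 1 0 0 0 / 0 0 0 0 / 0 0 0 0 / 0 9 0 0
t=3: a0@(5,1) a1@(1,0) a2@(1,0) a3@(5,1) a4@(1,0) a5@(1,0) a6@(5,1) | pheromone: 0 0 0 0 / 9 0 0 0 / 0 0 0 0 / 0 0 0 0 / 0 0 0 0 / 0 11 0 0
t=4: a0@(5,1) a1@(1,0) a2@(1,0) a3@(5,1) a4@(1,0) a5@(1,0) a6@(5,1) | pheromone: 0 0 0 0 / 12 0 0 0 / 0 0 0 0 / 0 0 0 0 / 0 0 0 0 / 0 13 0 0
t=5: a0@(5,1) a1@(1,0) a2@(1,0) a3@(5,1) a4@(1,0) a5@(1,0) a6@(5,1) | pheromone: 0 0 0 0 / 15 0 0 0 / 0 0 0 0 / 0 0 0 0 / 0 0 0 0 / 0 15 0 0
t=6: a0@(5,1) a1@(1,0) a2@(1,0) a3@(5,1) a4@(1,0) a5@(1,0) a6@(5,1) | pheromone: 0 0 0 0 / 18 0 0 0 / 0 0 0 0 / 0 0 0 0 / 0 0 0 0 / 0 17 0 0
t=7: a0@(5,1) a1@(1,0) a2@(1,0) a3@(5,1) a4@(1,0) a5@(1,0) a6@(5,1) | pheromone: 0 0 0 0 / 21 0 0 0 / 0 0 0 0 / 0 0 0 0 / 0 0 0 0 / 0 19 0 0
t=8: a0@(5,1) a1@(1,0) a2@(1,0) a3@(5,1) a4@(1,0) a5@(1,0) a6@(5,1) | pheromone: 0 0 0 0 / 24 0 0 0 / 0 0 0 0 / 0 0 0 0 / 0 0 0 0 / 0 21 0 0

....
F...
....
....
....
.F..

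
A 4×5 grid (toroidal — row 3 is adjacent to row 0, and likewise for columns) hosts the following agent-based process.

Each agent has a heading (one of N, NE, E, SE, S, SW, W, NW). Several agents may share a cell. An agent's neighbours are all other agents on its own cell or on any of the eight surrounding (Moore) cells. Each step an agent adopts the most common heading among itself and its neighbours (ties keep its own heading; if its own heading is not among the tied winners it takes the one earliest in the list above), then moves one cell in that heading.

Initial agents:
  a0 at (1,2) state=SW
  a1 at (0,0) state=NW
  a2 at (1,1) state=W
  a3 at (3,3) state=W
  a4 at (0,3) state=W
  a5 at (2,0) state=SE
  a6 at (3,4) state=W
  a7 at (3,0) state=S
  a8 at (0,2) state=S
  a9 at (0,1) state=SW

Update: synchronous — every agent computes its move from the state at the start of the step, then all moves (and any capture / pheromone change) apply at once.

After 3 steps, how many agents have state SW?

1

t=1: a0@(2,1):SW a1@(0,4):W a2@(2,0):SW a3@(3,2):W a4@(0,2):W a5@(2,4):W a6@(3,3):W a7@(0,0):S a8@(0,1):W a9@(1,0):SW
t=2: a0@(3,0):SW a1@(0,3):W a2@(3,4):SW a3@(3,1):W a4@(0,1):W a5@(2,3):W a6@(3,2):W a7@(0,4):W a8@(0,0):W a9@(2,4):SW
t=3: a0@(3,4):W a1@(0,2):W a2@(3,3):W a3@(3,0):W a4@(0,0):W a5@(2,2):W a6@(3,1):W a7@(0,3):W a8@(0,4):W a9@(3,3):SW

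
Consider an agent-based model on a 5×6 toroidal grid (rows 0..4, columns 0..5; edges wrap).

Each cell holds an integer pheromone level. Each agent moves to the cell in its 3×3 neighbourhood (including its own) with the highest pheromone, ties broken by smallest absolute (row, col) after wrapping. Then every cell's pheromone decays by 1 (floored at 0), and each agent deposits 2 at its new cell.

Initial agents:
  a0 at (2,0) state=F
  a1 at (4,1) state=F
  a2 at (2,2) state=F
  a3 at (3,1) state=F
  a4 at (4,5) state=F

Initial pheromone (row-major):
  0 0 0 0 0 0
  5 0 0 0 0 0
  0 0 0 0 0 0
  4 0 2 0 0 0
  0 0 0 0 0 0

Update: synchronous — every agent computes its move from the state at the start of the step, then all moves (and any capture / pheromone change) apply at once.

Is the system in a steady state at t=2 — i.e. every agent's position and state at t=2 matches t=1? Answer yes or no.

t=1: a0@(1,0) a1@(3,0) a2@(3,2) a3@(3,0) a4@(3,0) | pheromone: 0 0 0 0 0 0 / 6 0 0 0 0 0 / 0 0 0 0 0 0 / 9 0 3 0 0 0 / 0 0 0 0 0 0
t=2: a0@(1,0) a1@(3,0) a2@(3,2) a3@(3,0) a4@(3,0) | pheromone: 0 0 0 0 0 0 / 7 0 0 0 0 0 / 0 0 0 0 0 0 / 14 0 4 0 0 0 / 0 0 0 0 0 0

yes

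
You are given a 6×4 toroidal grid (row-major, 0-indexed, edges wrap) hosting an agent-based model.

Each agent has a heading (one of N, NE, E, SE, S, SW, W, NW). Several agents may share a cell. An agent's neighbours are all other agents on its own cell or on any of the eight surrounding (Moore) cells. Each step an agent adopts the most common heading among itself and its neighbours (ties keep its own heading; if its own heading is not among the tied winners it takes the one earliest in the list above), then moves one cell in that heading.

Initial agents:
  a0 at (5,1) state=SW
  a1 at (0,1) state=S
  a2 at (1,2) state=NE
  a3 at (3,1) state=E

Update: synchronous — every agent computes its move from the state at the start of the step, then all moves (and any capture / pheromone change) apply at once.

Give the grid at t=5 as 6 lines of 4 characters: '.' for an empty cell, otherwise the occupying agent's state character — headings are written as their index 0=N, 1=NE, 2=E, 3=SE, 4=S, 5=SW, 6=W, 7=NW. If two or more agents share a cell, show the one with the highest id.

....
....
...1
..2.
5...
.4..

t=1: a0@(0,0):SW a1@(1,1):S a2@(0,3):NE a3@(3,2):E
t=2: a0@(1,3):SW a1@(2,1):S a2@(5,0):NE a3@(3,3):E
t=3: a0@(2,2):SW a1@(3,1):S a2@(4,1):NE a3@(3,0):E
t=4: a0@(3,1):SW a1@(4,1):S a2@(3,2):NE a3@(3,1):E
t=5: a0@(4,0):SW a1@(5,1):S a2@(2,3):NE a3@(3,2):E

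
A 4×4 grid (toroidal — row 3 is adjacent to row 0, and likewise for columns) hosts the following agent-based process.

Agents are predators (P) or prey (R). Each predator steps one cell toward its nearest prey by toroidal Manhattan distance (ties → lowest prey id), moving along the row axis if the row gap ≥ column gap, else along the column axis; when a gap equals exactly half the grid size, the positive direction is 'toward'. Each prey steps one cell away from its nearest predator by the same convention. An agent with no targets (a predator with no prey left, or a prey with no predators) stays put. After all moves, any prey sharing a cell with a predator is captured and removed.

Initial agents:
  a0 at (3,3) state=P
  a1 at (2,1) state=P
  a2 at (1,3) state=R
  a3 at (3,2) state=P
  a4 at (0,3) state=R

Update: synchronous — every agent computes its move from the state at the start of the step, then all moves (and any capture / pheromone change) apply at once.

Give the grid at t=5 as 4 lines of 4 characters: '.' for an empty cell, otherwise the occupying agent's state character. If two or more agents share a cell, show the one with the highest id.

..PP
...R
....
....

t=1: a0@(0,3):P a1@(2,2):P a3@(0,2):P a4@(1,3):R
t=2: a0@(1,3):P a1@(1,2):P a3@(1,2):P a4@(2,3):R
t=3: a0@(2,3):P a1@(2,2):P a3@(2,2):P a4@(3,3):R
t=4: a0@(3,3):P a1@(3,2):P a3@(3,2):P a4@(0,3):R
t=5: a0@(0,3):P a1@(0,2):P a3@(0,2):P a4@(1,3):R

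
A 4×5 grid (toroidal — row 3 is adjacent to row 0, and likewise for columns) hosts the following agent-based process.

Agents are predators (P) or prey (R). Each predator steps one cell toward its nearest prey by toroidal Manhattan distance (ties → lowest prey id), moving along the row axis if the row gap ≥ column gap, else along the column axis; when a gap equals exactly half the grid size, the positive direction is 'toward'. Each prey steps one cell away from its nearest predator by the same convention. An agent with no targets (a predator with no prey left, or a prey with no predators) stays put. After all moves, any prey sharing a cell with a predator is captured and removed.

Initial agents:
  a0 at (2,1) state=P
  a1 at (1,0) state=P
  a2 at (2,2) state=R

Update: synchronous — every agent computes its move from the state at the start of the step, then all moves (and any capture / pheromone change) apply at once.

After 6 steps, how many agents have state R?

t=1: a0@(2,2):P a1@(1,1):P a2@(2,3):R
t=2: a0@(2,3):P a1@(1,2):P a2@(2,4):R
t=3: a0@(2,4):P a1@(1,3):P a2@(2,0):R
t=4: a0@(2,0):P a1@(1,4):P a2@(2,1):R
t=5: a0@(2,1):P a1@(1,0):P a2@(2,2):R
t=6: a0@(2,2):P a1@(1,1):P a2@(2,3):R

1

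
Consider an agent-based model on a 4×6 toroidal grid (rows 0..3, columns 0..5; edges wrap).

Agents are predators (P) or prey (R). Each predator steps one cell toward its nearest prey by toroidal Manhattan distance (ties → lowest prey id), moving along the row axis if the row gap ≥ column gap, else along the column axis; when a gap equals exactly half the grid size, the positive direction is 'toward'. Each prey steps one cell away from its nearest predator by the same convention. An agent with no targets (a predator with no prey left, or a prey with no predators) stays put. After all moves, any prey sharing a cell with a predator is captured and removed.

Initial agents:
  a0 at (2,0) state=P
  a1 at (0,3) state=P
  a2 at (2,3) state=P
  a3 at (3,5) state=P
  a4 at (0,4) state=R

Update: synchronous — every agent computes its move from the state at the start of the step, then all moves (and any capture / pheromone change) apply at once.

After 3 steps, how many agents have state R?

0

t=1: a0@(3,0):P a1@(0,4):P a2@(3,3):P a3@(0,5):P
t=2: (unchanged — steady state)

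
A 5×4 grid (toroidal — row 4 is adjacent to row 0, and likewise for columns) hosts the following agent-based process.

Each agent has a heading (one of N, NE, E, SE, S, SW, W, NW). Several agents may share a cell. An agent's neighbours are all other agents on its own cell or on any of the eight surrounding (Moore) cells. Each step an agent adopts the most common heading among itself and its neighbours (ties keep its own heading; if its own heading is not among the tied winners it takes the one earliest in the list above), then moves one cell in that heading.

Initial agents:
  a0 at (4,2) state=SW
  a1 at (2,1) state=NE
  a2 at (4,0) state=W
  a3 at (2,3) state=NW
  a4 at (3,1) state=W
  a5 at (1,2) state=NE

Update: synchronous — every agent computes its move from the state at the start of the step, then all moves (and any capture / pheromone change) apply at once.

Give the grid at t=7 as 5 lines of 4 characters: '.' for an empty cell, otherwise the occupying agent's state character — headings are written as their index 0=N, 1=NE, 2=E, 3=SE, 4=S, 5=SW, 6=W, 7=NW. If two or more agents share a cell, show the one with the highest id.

11..
.1..
....
....
.1..

t=1: a0@(0,1):SW a1@(1,2):NE a2@(4,3):W a3@(1,2):NW a4@(3,0):W a5@(0,3):NE
t=2: a0@(1,0):SW a1@(0,3):NE a2@(4,2):W a3@(0,3):NE a4@(3,3):W a5@(4,0):NE
t=3: a0@(0,1):NE a1@(4,0):NE a2@(4,1):W a3@(4,0):NE a4@(3,2):W a5@(3,1):NE
t=4: a0@(4,2):NE a1@(3,1):NE a2@(3,2):NE a3@(3,1):NE a4@(3,1):W a5@(2,2):NE
t=5: a0@(3,3):NE a1@(2,2):NE a2@(2,3):NE a3@(2,2):NE a4@(2,2):NE a5@(1,3):NE
t=6: a0@(2,0):NE a1@(1,3):NE a2@(1,0):NE a3@(1,3):NE a4@(1,3):NE a5@(0,0):NE
t=7: a0@(1,1):NE a1@(0,0):NE a2@(0,1):NE a3@(0,0):NE a4@(0,0):NE a5@(4,1):NE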